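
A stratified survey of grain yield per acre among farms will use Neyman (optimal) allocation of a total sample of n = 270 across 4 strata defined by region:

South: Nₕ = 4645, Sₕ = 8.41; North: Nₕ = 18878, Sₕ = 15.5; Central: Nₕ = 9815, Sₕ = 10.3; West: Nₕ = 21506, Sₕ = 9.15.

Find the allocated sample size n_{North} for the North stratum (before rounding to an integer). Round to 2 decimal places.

Neyman allocation: nₕ = n·NₕSₕ / Σⱼ NⱼSⱼ.
Σ NⱼSⱼ = 4645·8.41 + 18878·15.5 + 9815·10.3 + 21506·9.15 = 629547.85.
n_{North} = 270·18878·15.5 / 629547.85 = 125.49.

125.49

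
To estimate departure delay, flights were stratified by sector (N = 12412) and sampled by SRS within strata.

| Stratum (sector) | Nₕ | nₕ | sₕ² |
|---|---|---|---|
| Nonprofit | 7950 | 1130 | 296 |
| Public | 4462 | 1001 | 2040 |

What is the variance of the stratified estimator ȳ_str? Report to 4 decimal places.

0.2965

Var(ȳ_str) = Σₕ Wₕ²(1 − fₕ)sₕ²/nₕ with Wₕ = Nₕ/N, N = 12412.
Nonprofit: Wₕ = 0.64050918; term = 0.64050918²·(1 − 0.14213836)·296/1130 = 0.092189453.
Public: Wₕ = 0.35949082; term = 0.35949082²·(1 − 0.22433886)·2040/1001 = 0.20428841.
Sum = 0.29647786.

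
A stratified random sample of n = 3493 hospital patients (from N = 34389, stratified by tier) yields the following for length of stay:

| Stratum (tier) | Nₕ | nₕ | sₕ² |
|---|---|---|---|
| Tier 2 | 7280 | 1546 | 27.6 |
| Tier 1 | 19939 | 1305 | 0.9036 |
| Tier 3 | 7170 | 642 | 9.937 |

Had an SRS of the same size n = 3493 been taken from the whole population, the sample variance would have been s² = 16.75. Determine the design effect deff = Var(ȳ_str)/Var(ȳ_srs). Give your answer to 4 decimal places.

Var(ȳ_str) = Σ Wₕ²(1−fₕ)sₕ²/nₕ with Wₕ = Nₕ/34389:
  Tier 2: (7280/34389)²·(1−1546/7280)·27.6/1546 = 6.3015816 × 10^-4
  Tier 1: (19939/34389)²·(1−1305/19939)·0.9036/1305 = 2.1753848 × 10^-4
  Tier 3: (7170/34389)²·(1−642/7170)·9.937/642 = 6.126049 × 10^-4
  → Var(ȳ_str) = 0.0014603015.
Var(ȳ_srs) = (1 − 3493/34389)·16.75/3493 = 0.0043082305.
deff = 0.0014603015 / 0.0043082305 = 0.3390.

0.3390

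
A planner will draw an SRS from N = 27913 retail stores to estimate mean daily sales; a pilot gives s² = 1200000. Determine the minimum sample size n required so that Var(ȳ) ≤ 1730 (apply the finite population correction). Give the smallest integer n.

677

Without fpc, n₀ = s²/D = 1200000/1730 = 693.6416.
With fpc, (1 − n/N)·s²/n ≤ D requires n ≥ n₀/(1 + n₀/N) = 693.6416/(1 + 693.6416/27913) = 676.8225.
Rounding up, n = 677.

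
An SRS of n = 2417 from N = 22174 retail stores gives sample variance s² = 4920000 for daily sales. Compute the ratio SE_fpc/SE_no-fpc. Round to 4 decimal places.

0.9439

f = n/N = 2417/22174 = 0.10900153.
SE_no-fpc = √(s²/n) = 45.117417; SE_fpc = √((1−f)s²/n) = 42.587555.
Ratio = √(1−f) = 0.94392715.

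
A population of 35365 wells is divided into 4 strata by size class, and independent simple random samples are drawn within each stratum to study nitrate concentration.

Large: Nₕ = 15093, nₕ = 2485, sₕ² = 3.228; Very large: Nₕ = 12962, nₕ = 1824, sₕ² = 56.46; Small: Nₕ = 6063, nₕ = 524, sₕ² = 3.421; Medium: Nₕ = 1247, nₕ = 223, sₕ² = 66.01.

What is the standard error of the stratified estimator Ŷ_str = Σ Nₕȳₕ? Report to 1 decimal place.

2305.1

Var(Ŷ_str) = Σₕ Nₕ²(1 − fₕ)sₕ²/nₕ.
Large: 15093²·(1 − 2485/15093)·3.228/2485 = 247188.87.
Very large: 12962²·(1 − 1824/12962)·56.46/1824 = 4.4688448 × 10^6.
Small: 6063²·(1 − 524/6063)·3.421/524 = 219250.56.
Medium: 1247²·(1 − 223/1247)·66.01/223 = 377982.14.
Sum = 5.3132664 × 10^6.
SE = √(5.3132664 × 10^6) = 2305.1.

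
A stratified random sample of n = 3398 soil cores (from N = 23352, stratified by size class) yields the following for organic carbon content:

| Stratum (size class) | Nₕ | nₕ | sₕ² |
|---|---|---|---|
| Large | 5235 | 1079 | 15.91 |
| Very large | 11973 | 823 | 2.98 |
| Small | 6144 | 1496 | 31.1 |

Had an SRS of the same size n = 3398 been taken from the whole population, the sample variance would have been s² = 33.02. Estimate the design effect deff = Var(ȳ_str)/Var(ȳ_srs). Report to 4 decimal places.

Var(ȳ_str) = Σ Wₕ²(1−fₕ)sₕ²/nₕ with Wₕ = Nₕ/23352:
  Large: (5235/23352)²·(1−1079/5235)·15.91/1079 = 5.882918 × 10^-4
  Very large: (11973/23352)²·(1−823/11973)·2.98/823 = 8.8643341 × 10^-4
  Small: (6144/23352)²·(1−1496/6144)·31.1/1496 = 0.0010886743
  → Var(ȳ_str) = 0.0025633995.
Var(ȳ_srs) = (1 − 3398/23352)·33.02/3398 = 0.0083034692.
deff = 0.0025633995 / 0.0083034692 = 0.3087.

0.3087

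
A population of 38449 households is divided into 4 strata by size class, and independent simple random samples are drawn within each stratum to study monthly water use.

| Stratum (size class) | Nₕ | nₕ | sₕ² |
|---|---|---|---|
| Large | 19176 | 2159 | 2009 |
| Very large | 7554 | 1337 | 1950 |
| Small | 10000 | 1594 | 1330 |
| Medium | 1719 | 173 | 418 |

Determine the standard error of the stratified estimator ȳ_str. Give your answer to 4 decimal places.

Var(ȳ_str) = Σₕ Wₕ²(1 − fₕ)sₕ²/nₕ with Wₕ = Nₕ/N, N = 38449.
Large: Wₕ = 0.49873859; term = 0.49873859²·(1 − 0.11258865)·2009/2159 = 0.20539895.
Very large: Wₕ = 0.19646805; term = 0.19646805²·(1 − 0.17699232)·1950/1337 = 0.046333057.
Small: Wₕ = 0.26008479; term = 0.26008479²·(1 − 0.15940000)·1330/1594 = 0.047444144.
Medium: Wₕ = 0.04470857; term = 0.04470857²·(1 − 0.10063991)·418/173 = 0.0043435562.
Sum = 0.30351971.
SE = √(0.30351971) = 0.5509.

0.5509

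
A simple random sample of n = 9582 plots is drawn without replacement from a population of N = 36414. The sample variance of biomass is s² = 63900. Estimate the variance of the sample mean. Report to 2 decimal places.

4.91

Under SRS without replacement, Var(ȳ) = (1 − f)·s²/n with f = n/N = 9582/36414 = 0.26314055.
Var(ȳ) = (1 − 0.26314055)·63900/9582 = 0.73685945·6.6687539 = 4.9139343.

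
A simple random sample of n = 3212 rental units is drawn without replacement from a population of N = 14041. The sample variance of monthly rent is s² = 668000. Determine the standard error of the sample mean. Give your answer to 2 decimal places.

Under SRS without replacement, Var(ȳ) = (1 − f)·s²/n with f = n/N = 3212/14041 = 0.22875864.
Var(ȳ) = (1 − 0.22875864)·668000/3212 = 0.77124136·207.97011 = 160.39515.
SE(ȳ) = √(160.39515) = 12.66.

12.66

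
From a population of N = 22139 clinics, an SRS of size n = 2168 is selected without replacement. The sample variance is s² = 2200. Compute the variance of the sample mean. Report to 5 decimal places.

0.91539

Under SRS without replacement, Var(ȳ) = (1 − f)·s²/n with f = n/N = 2168/22139 = 0.09792674.
Var(ȳ) = (1 − 0.09792674)·2200/2168 = 0.90207326·1.0147601 = 0.915388.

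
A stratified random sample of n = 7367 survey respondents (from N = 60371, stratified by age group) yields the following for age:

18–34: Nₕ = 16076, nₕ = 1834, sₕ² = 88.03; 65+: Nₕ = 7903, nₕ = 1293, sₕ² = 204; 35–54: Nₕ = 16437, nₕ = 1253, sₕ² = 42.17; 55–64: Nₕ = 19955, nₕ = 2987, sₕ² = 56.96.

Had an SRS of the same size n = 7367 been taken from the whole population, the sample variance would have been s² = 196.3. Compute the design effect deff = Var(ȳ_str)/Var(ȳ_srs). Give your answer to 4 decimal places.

Var(ȳ_str) = Σ Wₕ²(1−fₕ)sₕ²/nₕ with Wₕ = Nₕ/60371:
  18–34: (16076/60371)²·(1−1834/16076)·88.03/1834 = 0.003015252
  65+: (7903/60371)²·(1−1293/7903)·204/1293 = 0.0022613529
  35–54: (16437/60371)²·(1−1253/16437)·42.17/1253 = 0.0023046477
  55–64: (19955/60371)²·(1−2987/19955)·56.96/2987 = 0.0017715785
  → Var(ȳ_str) = 0.0093528311.
Var(ȳ_srs) = (1 − 7367/60371)·196.3/7367 = 0.023394292.
deff = 0.0093528311 / 0.023394292 = 0.3998.

0.3998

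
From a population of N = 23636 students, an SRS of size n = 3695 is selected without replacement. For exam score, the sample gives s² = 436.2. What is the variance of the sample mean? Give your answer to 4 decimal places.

Under SRS without replacement, Var(ȳ) = (1 − f)·s²/n with f = n/N = 3695/23636 = 0.15632933.
Var(ȳ) = (1 − 0.15632933)·436.2/3695 = 0.84367067·0.11805142 = 0.099596522.

0.0996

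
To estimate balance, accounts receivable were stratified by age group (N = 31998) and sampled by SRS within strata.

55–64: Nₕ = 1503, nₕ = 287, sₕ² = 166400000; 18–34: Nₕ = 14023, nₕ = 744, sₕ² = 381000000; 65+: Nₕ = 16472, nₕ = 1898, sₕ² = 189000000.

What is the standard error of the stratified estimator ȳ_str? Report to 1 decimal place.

342.8

Var(ȳ_str) = Σₕ Wₕ²(1 − fₕ)sₕ²/nₕ with Wₕ = Nₕ/N, N = 31998.
55–64: Wₕ = 0.04697169; term = 0.04697169²·(1 − 0.19095143)·166400000/287 = 1034.9475.
18–34: Wₕ = 0.43824614; term = 0.43824614²·(1 − 0.05305569)·381000000/744 = 93134.948.
65+: Wₕ = 0.51478217; term = 0.51478217²·(1 − 0.11522584)·189000000/1898 = 23347.75.
Sum = 117517.65.
SE = √(117517.65) = 342.8.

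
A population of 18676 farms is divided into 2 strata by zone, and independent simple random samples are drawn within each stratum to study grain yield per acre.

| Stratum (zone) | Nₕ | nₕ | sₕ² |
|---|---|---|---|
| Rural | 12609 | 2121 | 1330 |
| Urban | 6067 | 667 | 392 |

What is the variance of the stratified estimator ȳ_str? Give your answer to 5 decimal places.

Var(ȳ_str) = Σₕ Wₕ²(1 − fₕ)sₕ²/nₕ with Wₕ = Nₕ/N, N = 18676.
Rural: Wₕ = 0.67514457; term = 0.67514457²·(1 − 0.16821318)·1330/2121 = 0.23774783.
Urban: Wₕ = 0.32485543; term = 0.32485543²·(1 − 0.10993901)·392/667 = 0.055202692.
Sum = 0.29295052.

0.29295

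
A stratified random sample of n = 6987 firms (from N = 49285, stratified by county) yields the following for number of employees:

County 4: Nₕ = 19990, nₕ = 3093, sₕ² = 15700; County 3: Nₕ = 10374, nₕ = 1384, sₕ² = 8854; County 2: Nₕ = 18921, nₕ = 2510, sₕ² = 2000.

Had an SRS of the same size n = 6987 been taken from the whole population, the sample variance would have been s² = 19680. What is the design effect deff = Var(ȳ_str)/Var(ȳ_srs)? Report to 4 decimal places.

Var(ȳ_str) = Σ Wₕ²(1−fₕ)sₕ²/nₕ with Wₕ = Nₕ/49285:
  County 4: (19990/49285)²·(1−3093/19990)·15700/3093 = 0.70585031
  County 3: (10374/49285)²·(1−1384/10374)·8854/1384 = 0.24562911
  County 2: (18921/49285)²·(1−2510/18921)·2000/2510 = 0.10186052
  → Var(ȳ_str) = 1.0533399.
Var(ȳ_srs) = (1 − 6987/49285)·19680/6987 = 2.4173494.
deff = 1.0533399 / 2.4173494 = 0.4357.

0.4357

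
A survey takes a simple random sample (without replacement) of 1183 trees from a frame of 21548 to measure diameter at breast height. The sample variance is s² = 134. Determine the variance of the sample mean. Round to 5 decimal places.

Under SRS without replacement, Var(ȳ) = (1 − f)·s²/n with f = n/N = 1183/21548 = 0.05490069.
Var(ȳ) = (1 − 0.05490069)·134/1183 = 0.94509931·0.11327134 = 0.10705267.

0.10705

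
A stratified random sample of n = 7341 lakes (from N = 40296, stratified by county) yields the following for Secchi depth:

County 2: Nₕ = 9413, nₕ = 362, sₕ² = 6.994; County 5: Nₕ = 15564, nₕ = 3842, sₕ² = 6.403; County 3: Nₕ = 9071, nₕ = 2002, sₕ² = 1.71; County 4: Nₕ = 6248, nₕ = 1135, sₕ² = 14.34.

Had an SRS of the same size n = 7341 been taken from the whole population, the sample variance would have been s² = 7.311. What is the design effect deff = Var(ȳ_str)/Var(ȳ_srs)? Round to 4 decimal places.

1.8211

Var(ȳ_str) = Σ Wₕ²(1−fₕ)sₕ²/nₕ with Wₕ = Nₕ/40296:
  County 2: (9413/40296)²·(1−362/9413)·6.994/362 = 0.0010137195
  County 5: (15564/40296)²·(1−3842/15564)·6.403/3842 = 1.8725146 × 10^-4
  County 3: (9071/40296)²·(1−2002/9071)·1.71/2002 = 3.3730386 × 10^-5
  County 4: (6248/40296)²·(1−1135/6248)·14.34/1135 = 2.4856858 × 10^-4
  → Var(ȳ_str) = 0.0014832699.
Var(ȳ_srs) = (1 − 7341/40296)·7.311/7341 = 8.1448096 × 10^-4.
deff = 0.0014832699 / (8.1448096 × 10^-4) = 1.8211.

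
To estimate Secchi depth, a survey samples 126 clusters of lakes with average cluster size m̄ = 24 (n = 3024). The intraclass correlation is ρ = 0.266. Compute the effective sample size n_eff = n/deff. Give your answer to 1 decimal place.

424.8

deff = 1 + (24 − 1)·0.266 = 1 + 6.118 = 7.118.
n_eff = 3024 / 7.118 = 424.8.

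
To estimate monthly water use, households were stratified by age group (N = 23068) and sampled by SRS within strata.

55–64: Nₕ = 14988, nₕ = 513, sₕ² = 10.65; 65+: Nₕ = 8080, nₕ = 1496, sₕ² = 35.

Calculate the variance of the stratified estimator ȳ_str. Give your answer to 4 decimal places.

Var(ȳ_str) = Σₕ Wₕ²(1 − fₕ)sₕ²/nₕ with Wₕ = Nₕ/N, N = 23068.
55–64: Wₕ = 0.64973123; term = 0.64973123²·(1 − 0.03422738)·10.65/513 = 0.0084639797.
65+: Wₕ = 0.35026877; term = 0.35026877²·(1 − 0.18514851)·35/1496 = 0.0023389328.
Sum = 0.010802913.

0.0108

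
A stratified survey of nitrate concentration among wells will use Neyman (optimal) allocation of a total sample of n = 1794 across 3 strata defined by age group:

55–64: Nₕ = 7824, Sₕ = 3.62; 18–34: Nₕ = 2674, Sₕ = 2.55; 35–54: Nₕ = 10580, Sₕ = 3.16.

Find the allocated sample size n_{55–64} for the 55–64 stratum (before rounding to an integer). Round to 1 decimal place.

741.0

Neyman allocation: nₕ = n·NₕSₕ / Σⱼ NⱼSⱼ.
Σ NⱼSⱼ = 7824·3.62 + 2674·2.55 + 10580·3.16 = 68574.38.
n_{55–64} = 1794·7824·3.62 / 68574.38 = 741.0.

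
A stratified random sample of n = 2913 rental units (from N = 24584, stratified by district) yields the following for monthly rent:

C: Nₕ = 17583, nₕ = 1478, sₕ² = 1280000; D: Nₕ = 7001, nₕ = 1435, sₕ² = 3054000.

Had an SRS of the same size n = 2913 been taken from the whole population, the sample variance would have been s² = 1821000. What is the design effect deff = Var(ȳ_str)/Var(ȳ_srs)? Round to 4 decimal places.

0.9854

Var(ȳ_str) = Σ Wₕ²(1−fₕ)sₕ²/nₕ with Wₕ = Nₕ/24584:
  C: (17583/24584)²·(1−1478/17583)·1280000/1478 = 405.77393
  D: (7001/24584)²·(1−1435/7001)·3054000/1435 = 137.21934
  → Var(ȳ_str) = 542.99327.
Var(ȳ_srs) = (1 − 2913/24584)·1821000/2913 = 551.05617.
deff = 542.99327 / 551.05617 = 0.9854.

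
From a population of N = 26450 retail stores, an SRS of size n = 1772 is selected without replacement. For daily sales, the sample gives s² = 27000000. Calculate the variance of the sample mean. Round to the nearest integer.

14216

Under SRS without replacement, Var(ȳ) = (1 − f)·s²/n with f = n/N = 1772/26450 = 0.06699433.
Var(ȳ) = (1 − 0.06699433)·27000000/1772 = 0.93300567·15237.02 = 14216.226.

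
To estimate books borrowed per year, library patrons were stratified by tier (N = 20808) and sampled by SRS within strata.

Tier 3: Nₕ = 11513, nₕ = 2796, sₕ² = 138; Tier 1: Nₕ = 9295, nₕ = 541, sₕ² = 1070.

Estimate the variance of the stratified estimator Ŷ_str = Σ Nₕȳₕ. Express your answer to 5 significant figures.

1.6589 × 10^8

Var(Ŷ_str) = Σₕ Nₕ²(1 − fₕ)sₕ²/nₕ.
Tier 3: 11513²·(1 − 2796/11513)·138/2796 = 4.9533324 × 10^6.
Tier 1: 9295²·(1 − 541/9295)·1070/541 = 1.6093201 × 10^8.
Sum = 1.6588534 × 10^8.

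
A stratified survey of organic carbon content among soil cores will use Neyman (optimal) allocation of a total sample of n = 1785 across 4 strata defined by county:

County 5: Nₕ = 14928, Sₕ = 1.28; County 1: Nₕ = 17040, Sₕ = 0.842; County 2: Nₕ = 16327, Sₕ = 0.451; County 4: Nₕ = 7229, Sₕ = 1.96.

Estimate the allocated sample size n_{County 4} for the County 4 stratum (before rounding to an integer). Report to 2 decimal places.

459.94

Neyman allocation: nₕ = n·NₕSₕ / Σⱼ NⱼSⱼ.
Σ NⱼSⱼ = 14928·1.28 + 17040·0.842 + 16327·0.451 + 7229·1.96 = 54987.837.
n_{County 4} = 1785·7229·1.96 / 54987.837 = 459.94.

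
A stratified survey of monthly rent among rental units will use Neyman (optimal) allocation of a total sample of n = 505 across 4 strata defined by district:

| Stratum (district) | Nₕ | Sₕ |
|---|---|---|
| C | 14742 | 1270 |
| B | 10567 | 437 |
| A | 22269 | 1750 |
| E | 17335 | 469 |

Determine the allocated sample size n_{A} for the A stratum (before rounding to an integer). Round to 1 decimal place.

Neyman allocation: nₕ = n·NₕSₕ / Σⱼ NⱼSⱼ.
Σ NⱼSⱼ = 14742·1270 + 10567·437 + 22269·1750 + 17335·469 = 7.0440984 × 10^7.
n_{A} = 505·22269·1750 / (7.0440984 × 10^7) = 279.4.

279.4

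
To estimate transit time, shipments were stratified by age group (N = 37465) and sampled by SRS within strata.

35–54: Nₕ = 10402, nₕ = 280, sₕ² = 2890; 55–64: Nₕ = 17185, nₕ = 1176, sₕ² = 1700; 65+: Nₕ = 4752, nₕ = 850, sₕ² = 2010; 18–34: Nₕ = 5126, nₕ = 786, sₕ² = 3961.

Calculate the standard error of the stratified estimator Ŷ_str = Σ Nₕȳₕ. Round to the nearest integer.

40502

Var(Ŷ_str) = Σₕ Nₕ²(1 − fₕ)sₕ²/nₕ.
35–54: 10402²·(1 − 280/10402)·2890/280 = 1.0867333 × 10^9.
55–64: 17185²·(1 − 1176/17185)·1700/1176 = 3.9769977 × 10^8.
65+: 4752²·(1 − 850/4752)·2010/850 = 4.3847095 × 10^7.
18–34: 5126²·(1 − 786/5126)·3961/786 = 1.1211162 × 10^8.
Sum = 1.6403918 × 10^9.
SE = √(1.6403918 × 10^9) = 40502.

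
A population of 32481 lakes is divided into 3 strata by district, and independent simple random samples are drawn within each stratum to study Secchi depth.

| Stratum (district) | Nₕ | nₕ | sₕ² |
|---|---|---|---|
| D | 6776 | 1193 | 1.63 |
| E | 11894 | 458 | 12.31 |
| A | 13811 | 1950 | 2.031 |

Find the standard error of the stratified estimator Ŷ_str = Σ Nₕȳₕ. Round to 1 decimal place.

1969.3

Var(Ŷ_str) = Σₕ Nₕ²(1 − fₕ)sₕ²/nₕ.
D: 6776²·(1 − 1193/6776)·1.63/1193 = 51687.816.
E: 11894²·(1 − 458/11894)·12.31/458 = 3.6559029 × 10^6.
A: 13811²·(1 − 1950/13811)·2.031/1950 = 170616.78.
Sum = 3.8782075 × 10^6.
SE = √(3.8782075 × 10^6) = 1969.3.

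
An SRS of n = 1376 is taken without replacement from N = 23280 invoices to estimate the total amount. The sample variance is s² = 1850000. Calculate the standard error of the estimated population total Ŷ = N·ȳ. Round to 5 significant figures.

Var(Ŷ) = N²·Var(ȳ) = N²·(1 − n/N)·s²/n.
f = 1376/23280 = 0.05910653; Var(ȳ) = 0.94089347·1850000/1376 = 1265.0094.
Var(Ŷ) = 23280² · 1265.0094 = 6.8558247 × 10^11.
SE(Ŷ) = √(6.8558247 × 10^11) = 828000.

828000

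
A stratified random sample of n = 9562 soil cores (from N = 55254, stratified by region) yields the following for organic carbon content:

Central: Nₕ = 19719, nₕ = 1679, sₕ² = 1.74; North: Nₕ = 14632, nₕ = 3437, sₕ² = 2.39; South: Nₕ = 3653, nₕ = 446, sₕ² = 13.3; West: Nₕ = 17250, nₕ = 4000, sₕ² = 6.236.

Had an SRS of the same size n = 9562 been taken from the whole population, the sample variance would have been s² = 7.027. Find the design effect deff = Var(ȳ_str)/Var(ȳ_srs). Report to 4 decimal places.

0.6404

Var(ȳ_str) = Σ Wₕ²(1−fₕ)sₕ²/nₕ with Wₕ = Nₕ/55254:
  Central: (19719/55254)²·(1−1679/19719)·1.74/1679 = 1.207515 × 10^-4
  North: (14632/55254)²·(1−3437/14632)·2.39/3437 = 3.7309438 × 10^-5
  South: (3653/55254)²·(1−446/3653)·13.3/446 = 1.1442949 × 10^-4
  West: (17250/55254)²·(1−4000/17250)·6.236/4000 = 1.1671419 × 10^-4
  → Var(ȳ_str) = 3.8920462 × 10^-4.
Var(ȳ_srs) = (1 − 9562/55254)·7.027/9562 = 6.0771179 × 10^-4.
deff = (3.8920462 × 10^-4) / (6.0771179 × 10^-4) = 0.6404.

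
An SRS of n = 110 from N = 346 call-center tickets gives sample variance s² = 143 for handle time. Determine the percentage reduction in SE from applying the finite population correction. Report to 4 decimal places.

17.4118

f = n/N = 110/346 = 0.31791908.
SE_no-fpc = √(s²/n) = 1.1401754; SE_fpc = √((1−f)s²/n) = 0.94165025.
Ratio = √(1−f) = 0.82588191. Reduction = 100·(1 − 0.82588191) = 17.4118%.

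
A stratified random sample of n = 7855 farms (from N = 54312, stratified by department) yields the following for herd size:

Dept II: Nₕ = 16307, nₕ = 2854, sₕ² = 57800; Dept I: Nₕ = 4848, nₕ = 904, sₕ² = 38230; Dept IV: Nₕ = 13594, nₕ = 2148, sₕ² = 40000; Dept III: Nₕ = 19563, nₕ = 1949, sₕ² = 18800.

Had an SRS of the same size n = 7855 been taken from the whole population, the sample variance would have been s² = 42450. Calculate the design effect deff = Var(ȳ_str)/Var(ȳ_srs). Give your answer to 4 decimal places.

0.8414

Var(ȳ_str) = Σ Wₕ²(1−fₕ)sₕ²/nₕ with Wₕ = Nₕ/54312:
  Dept II: (16307/54312)²·(1−2854/16307)·57800/2854 = 1.5061752
  Dept I: (4848/54312)²·(1−904/4848)·38230/904 = 0.27412194
  Dept IV: (13594/54312)²·(1−2148/13594)·40000/2148 = 0.98227961
  Dept III: (19563/54312)²·(1−1949/19563)·18800/1949 = 1.1268027
  → Var(ȳ_str) = 3.8893795.
Var(ȳ_srs) = (1 − 7855/54312)·42450/7855 = 4.6226059.
deff = 3.8893795 / 4.6226059 = 0.8414.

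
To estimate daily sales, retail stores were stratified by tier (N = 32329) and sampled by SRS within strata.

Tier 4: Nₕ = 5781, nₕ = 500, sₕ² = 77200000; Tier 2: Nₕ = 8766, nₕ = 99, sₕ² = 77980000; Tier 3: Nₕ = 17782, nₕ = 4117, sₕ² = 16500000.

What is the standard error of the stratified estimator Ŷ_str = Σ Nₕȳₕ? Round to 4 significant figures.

Var(Ŷ_str) = Σₕ Nₕ²(1 − fₕ)sₕ²/nₕ.
Tier 4: 5781²·(1 − 500/5781)·77200000/500 = 4.7137488 × 10^12.
Tier 2: 8766²·(1 − 99/8766)·77980000/99 = 5.9843681 × 10^13.
Tier 3: 17782²·(1 − 4117/17782)·16500000/4117 = 9.738528 × 10^11.
Sum = 6.5531283 × 10^13.
SE = √(6.5531283 × 10^13) = 8.095 × 10^6.

8.095 × 10^6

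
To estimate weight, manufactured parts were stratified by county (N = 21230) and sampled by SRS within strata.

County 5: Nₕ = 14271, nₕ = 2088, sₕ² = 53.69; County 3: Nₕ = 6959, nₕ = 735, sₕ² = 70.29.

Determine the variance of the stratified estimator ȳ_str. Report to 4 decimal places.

Var(ȳ_str) = Σₕ Wₕ²(1 − fₕ)sₕ²/nₕ with Wₕ = Nₕ/N, N = 21230.
County 5: Wₕ = 0.67220914; term = 0.67220914²·(1 − 0.14631070)·53.69/2088 = 0.0099190841.
County 3: Wₕ = 0.32779086; term = 0.32779086²·(1 − 0.10561862)·70.29/735 = 0.0091901508.
Sum = 0.019109235.

0.0191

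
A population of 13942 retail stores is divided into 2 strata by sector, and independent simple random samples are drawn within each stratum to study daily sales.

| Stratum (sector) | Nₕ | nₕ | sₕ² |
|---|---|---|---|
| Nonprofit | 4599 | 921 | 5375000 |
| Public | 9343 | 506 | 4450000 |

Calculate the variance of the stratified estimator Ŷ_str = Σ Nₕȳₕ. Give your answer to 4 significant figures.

8.248 × 10^11

Var(Ŷ_str) = Σₕ Nₕ²(1 − fₕ)sₕ²/nₕ.
Nonprofit: 4599²·(1 − 921/4599)·5375000/921 = 9.871746 × 10^10.
Public: 9343²·(1 − 506/9343)·4450000/506 = 7.2610712 × 10^11.
Sum = 8.2482458 × 10^11.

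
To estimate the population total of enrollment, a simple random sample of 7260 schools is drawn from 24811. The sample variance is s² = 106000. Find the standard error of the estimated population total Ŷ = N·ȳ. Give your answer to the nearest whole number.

79737

Var(Ŷ) = N²·Var(ȳ) = N²·(1 − n/N)·s²/n.
f = 7260/24811 = 0.29261215; Var(ȳ) = 0.70738785·106000/7260 = 10.328252.
Var(Ŷ) = 24811² · 10.328252 = 6.3579245 × 10^9.
SE(Ŷ) = √(6.3579245 × 10^9) = 79737.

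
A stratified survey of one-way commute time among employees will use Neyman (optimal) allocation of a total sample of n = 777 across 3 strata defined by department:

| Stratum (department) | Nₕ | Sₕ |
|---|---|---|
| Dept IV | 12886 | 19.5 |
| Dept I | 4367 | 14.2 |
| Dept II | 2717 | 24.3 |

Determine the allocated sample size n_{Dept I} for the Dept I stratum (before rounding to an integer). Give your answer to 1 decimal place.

Neyman allocation: nₕ = n·NₕSₕ / Σⱼ NⱼSⱼ.
Σ NⱼSⱼ = 12886·19.5 + 4367·14.2 + 2717·24.3 = 379311.5.
n_{Dept I} = 777·4367·14.2 / 379311.5 = 127.0.

127.0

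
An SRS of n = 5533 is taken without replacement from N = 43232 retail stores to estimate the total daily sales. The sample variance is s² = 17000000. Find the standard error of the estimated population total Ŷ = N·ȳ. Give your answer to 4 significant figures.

Var(Ŷ) = N²·Var(ȳ) = N²·(1 − n/N)·s²/n.
f = 5533/43232 = 0.12798390; Var(ȳ) = 0.87201610·17000000/5533 = 2679.247.
Var(Ŷ) = 43232² · 2679.247 = 5.0075282 × 10^12.
SE(Ŷ) = √(5.0075282 × 10^12) = 2.238 × 10^6.

2.238 × 10^6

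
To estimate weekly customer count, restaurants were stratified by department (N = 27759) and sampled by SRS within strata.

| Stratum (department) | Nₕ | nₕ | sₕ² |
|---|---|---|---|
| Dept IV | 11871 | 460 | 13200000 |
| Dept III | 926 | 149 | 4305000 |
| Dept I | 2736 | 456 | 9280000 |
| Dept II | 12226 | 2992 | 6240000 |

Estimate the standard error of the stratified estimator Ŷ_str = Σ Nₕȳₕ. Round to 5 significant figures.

2.0665 × 10^6

Var(Ŷ_str) = Σₕ Nₕ²(1 − fₕ)sₕ²/nₕ.
Dept IV: 11871²·(1 − 460/11871)·13200000/460 = 3.8871125 × 10^12.
Dept III: 926²·(1 − 149/926)·4305000/149 = 2.0788296 × 10^10.
Dept I: 2736²·(1 − 456/2736)·9280000/456 = 1.269504 × 10^11.
Dept II: 12226²·(1 − 2992/12226)·6240000/2992 = 2.3544922 × 10^11.
Sum = 4.2703004 × 10^12.
SE = √(4.2703004 × 10^12) = 2.0665 × 10^6.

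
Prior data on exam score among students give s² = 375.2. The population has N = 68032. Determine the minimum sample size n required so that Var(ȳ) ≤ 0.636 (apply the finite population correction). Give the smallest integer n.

585

Without fpc, n₀ = s²/D = 375.2/0.636 = 589.9371.
With fpc, (1 − n/N)·s²/n ≤ D requires n ≥ n₀/(1 + n₀/N) = 589.9371/(1 + 589.9371/68032) = 584.8655.
Rounding up, n = 585.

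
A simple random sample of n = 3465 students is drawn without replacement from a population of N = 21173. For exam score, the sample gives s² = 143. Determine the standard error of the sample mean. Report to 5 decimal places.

0.18578

Under SRS without replacement, Var(ȳ) = (1 − f)·s²/n with f = n/N = 3465/21173 = 0.16365182.
Var(ȳ) = (1 − 0.16365182)·143/3465 = 0.83634818·0.041269841 = 0.034515957.
SE(ȳ) = √(0.034515957) = 0.18578.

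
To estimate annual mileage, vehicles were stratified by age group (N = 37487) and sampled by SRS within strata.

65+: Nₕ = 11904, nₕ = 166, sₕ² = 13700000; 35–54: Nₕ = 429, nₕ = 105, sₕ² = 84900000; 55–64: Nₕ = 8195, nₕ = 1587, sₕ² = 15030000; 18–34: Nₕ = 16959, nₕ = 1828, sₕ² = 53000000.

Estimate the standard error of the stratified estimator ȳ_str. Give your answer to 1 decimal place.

118.1

Var(ȳ_str) = Σₕ Wₕ²(1 − fₕ)sₕ²/nₕ with Wₕ = Nₕ/N, N = 37487.
65+: Wₕ = 0.31755008; term = 0.31755008²·(1 − 0.01394489)·13700000/166 = 8206.125.
35–54: Wₕ = 0.01144397; term = 0.01144397²·(1 − 0.24475524)·84900000/105 = 79.975934.
55–64: Wₕ = 0.21860912; term = 0.21860912²·(1 − 0.19365467)·15030000/1587 = 364.9553.
18–34: Wₕ = 0.45239683; term = 0.45239683²·(1 − 0.10778937)·53000000/1828 = 5294.2711.
Sum = 13945.327.
SE = √(13945.327) = 118.1.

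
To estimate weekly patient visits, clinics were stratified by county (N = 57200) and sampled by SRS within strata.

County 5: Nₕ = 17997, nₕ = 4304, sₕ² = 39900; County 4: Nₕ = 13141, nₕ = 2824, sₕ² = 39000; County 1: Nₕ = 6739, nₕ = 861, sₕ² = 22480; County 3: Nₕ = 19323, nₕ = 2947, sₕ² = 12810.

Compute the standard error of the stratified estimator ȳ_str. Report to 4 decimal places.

Var(ȳ_str) = Σₕ Wₕ²(1 − fₕ)sₕ²/nₕ with Wₕ = Nₕ/N, N = 57200.
County 5: Wₕ = 0.31463287; term = 0.31463287²·(1 − 0.23915097)·39900/4304 = 0.69824414.
County 4: Wₕ = 0.22973776; term = 0.22973776²·(1 − 0.21489993)·39000/2824 = 0.57225514.
County 1: Wₕ = 0.11781469; term = 0.11781469²·(1 − 0.12776376)·22480/861 = 0.31610119.
County 3: Wₕ = 0.33781469; term = 0.33781469²·(1 − 0.15251255)·12810/2947 = 0.42039672.
Sum = 2.0069972.
SE = √(2.0069972) = 1.4167.

1.4167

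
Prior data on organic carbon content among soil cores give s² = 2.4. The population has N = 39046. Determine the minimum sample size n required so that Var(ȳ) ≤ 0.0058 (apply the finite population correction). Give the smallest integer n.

410

Without fpc, n₀ = s²/D = 2.4/0.0058 = 413.7931.
With fpc, (1 − n/N)·s²/n ≤ D requires n ≥ n₀/(1 + n₀/N) = 413.7931/(1 + 413.7931/39046) = 409.4539.
Rounding up, n = 410.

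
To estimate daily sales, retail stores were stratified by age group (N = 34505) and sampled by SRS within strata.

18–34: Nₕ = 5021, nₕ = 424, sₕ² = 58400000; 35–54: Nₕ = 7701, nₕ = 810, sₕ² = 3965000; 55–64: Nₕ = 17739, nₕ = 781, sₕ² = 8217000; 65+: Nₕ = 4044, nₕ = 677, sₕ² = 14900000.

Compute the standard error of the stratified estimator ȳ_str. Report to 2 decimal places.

Var(ȳ_str) = Σₕ Wₕ²(1 − fₕ)sₕ²/nₕ with Wₕ = Nₕ/N, N = 34505.
18–34: Wₕ = 0.14551514; term = 0.14551514²·(1 − 0.08444533)·58400000/424 = 2670.2237.
35–54: Wₕ = 0.22318505; term = 0.22318505²·(1 − 0.10518115)·3965000/810 = 218.18429.
55–64: Wₕ = 0.51409941; term = 0.51409941²·(1 − 0.04402728)·8217000/781 = 2658.2875.
65+: Wₕ = 0.11720041; term = 0.11720041²·(1 − 0.16740851)·14900000/677 = 251.70266.
Sum = 5798.3982.
SE = √(5798.3982) = 76.15.

76.15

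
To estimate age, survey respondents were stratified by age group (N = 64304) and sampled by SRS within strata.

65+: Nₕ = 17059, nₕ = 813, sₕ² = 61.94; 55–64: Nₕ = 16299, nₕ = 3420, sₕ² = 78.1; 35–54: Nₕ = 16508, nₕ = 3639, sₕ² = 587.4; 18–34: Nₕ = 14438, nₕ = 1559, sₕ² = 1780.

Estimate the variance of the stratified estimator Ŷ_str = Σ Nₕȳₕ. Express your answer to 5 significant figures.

2.7251 × 10^8

Var(Ŷ_str) = Σₕ Nₕ²(1 − fₕ)sₕ²/nₕ.
65+: 17059²·(1 − 813/17059)·61.94/813 = 2.1114494 × 10^7.
55–64: 16299²·(1 − 3420/16299)·78.1/3420 = 4.7936689 × 10^6.
35–54: 16508²·(1 − 3639/16508)·587.4/3639 = 3.4291868 × 10^7.
18–34: 14438²·(1 − 1559/14438)·1780/1559 = 2.1230639 × 10^8.
Sum = 2.7250642 × 10^8.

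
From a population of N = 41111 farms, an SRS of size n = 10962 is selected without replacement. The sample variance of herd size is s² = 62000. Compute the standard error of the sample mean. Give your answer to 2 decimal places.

Under SRS without replacement, Var(ȳ) = (1 − f)·s²/n with f = n/N = 10962/41111 = 0.26664396.
Var(ȳ) = (1 − 0.26664396)·62000/10962 = 0.73335604·5.6559022 = 4.14779.
SE(ȳ) = √(4.14779) = 2.04.

2.04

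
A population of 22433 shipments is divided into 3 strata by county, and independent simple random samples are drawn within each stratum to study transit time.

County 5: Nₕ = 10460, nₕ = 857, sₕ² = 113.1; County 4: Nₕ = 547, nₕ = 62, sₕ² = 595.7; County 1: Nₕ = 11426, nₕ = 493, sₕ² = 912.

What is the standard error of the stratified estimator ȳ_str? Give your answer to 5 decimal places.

0.70044

Var(ȳ_str) = Σₕ Wₕ²(1 − fₕ)sₕ²/nₕ with Wₕ = Nₕ/N, N = 22433.
County 5: Wₕ = 0.46627736; term = 0.46627736²·(1 − 0.08193117)·113.1/857 = 0.026341814.
County 4: Wₕ = 0.02438372; term = 0.02438372²·(1 − 0.11334552)·595.7/62 = 0.0050651261.
County 1: Wₕ = 0.50933892; term = 0.50933892²·(1 − 0.04314721)·912/493 = 0.45920518.
Sum = 0.49061212.
SE = √(0.49061212) = 0.70044.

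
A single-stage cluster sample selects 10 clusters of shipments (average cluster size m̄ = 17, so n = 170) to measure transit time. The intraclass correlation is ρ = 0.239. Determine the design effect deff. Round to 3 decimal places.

4.824

deff = 1 + (17 − 1)·0.239 = 1 + 3.824 = 4.824.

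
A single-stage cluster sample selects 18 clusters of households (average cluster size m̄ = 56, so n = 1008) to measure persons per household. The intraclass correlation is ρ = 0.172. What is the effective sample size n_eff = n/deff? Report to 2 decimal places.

deff = 1 + (56 − 1)·0.172 = 1 + 9.46 = 10.46.
n_eff = 1008 / 10.46 = 96.37.

96.37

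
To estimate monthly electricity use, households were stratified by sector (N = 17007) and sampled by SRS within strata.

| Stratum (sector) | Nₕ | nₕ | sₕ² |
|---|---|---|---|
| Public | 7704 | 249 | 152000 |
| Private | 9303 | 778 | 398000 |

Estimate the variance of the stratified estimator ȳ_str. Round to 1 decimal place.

Var(ȳ_str) = Σₕ Wₕ²(1 − fₕ)sₕ²/nₕ with Wₕ = Nₕ/N, N = 17007.
Public: Wₕ = 0.45298995; term = 0.45298995²·(1 − 0.03232087)·152000/249 = 121.21399.
Private: Wₕ = 0.54701005; term = 0.54701005²·(1 − 0.08362894)·398000/778 = 140.27021.
Sum = 261.4842.

261.5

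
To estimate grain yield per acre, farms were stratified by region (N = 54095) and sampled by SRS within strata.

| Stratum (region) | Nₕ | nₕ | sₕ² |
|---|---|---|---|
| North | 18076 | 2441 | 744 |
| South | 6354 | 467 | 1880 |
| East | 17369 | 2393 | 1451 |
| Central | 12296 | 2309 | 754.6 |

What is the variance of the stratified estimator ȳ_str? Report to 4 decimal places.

Var(ȳ_str) = Σₕ Wₕ²(1 − fₕ)sₕ²/nₕ with Wₕ = Nₕ/N, N = 54095.
North: Wₕ = 0.33415288; term = 0.33415288²·(1 − 0.13504094)·744/2441 = 0.029436836.
South: Wₕ = 0.11746002; term = 0.11746002²·(1 − 0.07349701)·1880/467 = 0.051459785.
East: Wₕ = 0.32108328; term = 0.32108328²·(1 − 0.13777420)·1451/2393 = 0.05389905.
Central: Wₕ = 0.22730382; term = 0.22730382²·(1 − 0.18778465)·754.6/2309 = 0.013714422.
Sum = 0.14851009.

0.1485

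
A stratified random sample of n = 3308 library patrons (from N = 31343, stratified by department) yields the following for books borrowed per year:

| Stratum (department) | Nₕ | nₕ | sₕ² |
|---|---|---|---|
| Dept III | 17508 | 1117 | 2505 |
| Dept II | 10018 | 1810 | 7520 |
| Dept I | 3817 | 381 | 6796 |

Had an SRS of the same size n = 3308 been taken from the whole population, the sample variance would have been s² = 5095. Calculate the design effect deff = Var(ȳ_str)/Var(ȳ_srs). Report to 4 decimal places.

Var(ȳ_str) = Σ Wₕ²(1−fₕ)sₕ²/nₕ with Wₕ = Nₕ/31343:
  Dept III: (17508/31343)²·(1−1117/17508)·2505/1117 = 0.6551118
  Dept II: (10018/31343)²·(1−1810/10018)·7520/1810 = 0.34775751
  Dept I: (3817/31343)²·(1−381/3817)·6796/381 = 0.23813465
  → Var(ȳ_str) = 1.241004.
Var(ȳ_srs) = (1 − 3308/31343)·5095/3308 = 1.3776493.
deff = 1.241004 / 1.3776493 = 0.9008.

0.9008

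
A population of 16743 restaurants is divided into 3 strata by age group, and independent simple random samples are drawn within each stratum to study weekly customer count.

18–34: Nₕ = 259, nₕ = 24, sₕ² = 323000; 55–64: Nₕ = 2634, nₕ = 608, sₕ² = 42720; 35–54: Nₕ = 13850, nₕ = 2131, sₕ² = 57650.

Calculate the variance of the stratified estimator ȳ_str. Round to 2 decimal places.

Var(ȳ_str) = Σₕ Wₕ²(1 − fₕ)sₕ²/nₕ with Wₕ = Nₕ/N, N = 16743.
18–34: Wₕ = 0.01546915; term = 0.01546915²·(1 − 0.09266409)·323000/24 = 2.9220817.
55–64: Wₕ = 0.15731948; term = 0.15731948²·(1 − 0.23082764)·42720/608 = 1.3375694.
35–54: Wₕ = 0.82721137; term = 0.82721137²·(1 − 0.15386282)·57650/2131 = 15.66353.
Sum = 19.923181.

19.92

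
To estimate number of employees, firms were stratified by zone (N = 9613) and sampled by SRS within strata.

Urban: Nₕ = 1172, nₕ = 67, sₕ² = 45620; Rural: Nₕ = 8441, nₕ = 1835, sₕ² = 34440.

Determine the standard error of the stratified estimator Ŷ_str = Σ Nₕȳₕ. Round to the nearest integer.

43913

Var(Ŷ_str) = Σₕ Nₕ²(1 − fₕ)sₕ²/nₕ.
Urban: 1172²·(1 − 67/1172)·45620/67 = 8.8180056 × 10^8.
Rural: 8441²·(1 − 1835/8441)·34440/1835 = 1.0465489 × 10^9.
Sum = 1.9283495 × 10^9.
SE = √(1.9283495 × 10^9) = 43913.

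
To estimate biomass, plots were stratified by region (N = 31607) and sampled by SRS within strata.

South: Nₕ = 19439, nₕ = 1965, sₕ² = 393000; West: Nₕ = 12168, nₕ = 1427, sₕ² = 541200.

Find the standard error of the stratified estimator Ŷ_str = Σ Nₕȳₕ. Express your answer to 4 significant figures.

342800

Var(Ŷ_str) = Σₕ Nₕ²(1 − fₕ)sₕ²/nₕ.
South: 19439²·(1 − 1965/19439)·393000/1965 = 6.7935417 × 10^10.
West: 12168²·(1 − 1427/12168)·541200/1427 = 4.9567582 × 10^10.
Sum = 1.17503 × 10^11.
SE = √(1.17503 × 10^11) = 342800.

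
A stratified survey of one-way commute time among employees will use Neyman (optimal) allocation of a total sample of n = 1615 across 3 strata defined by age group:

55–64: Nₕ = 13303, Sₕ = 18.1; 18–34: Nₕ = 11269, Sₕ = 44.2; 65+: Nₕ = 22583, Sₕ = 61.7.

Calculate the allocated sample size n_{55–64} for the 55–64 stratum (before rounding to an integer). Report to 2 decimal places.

182.37

Neyman allocation: nₕ = n·NₕSₕ / Σⱼ NⱼSⱼ.
Σ NⱼSⱼ = 13303·18.1 + 11269·44.2 + 22583·61.7 = 2.1322452 × 10^6.
n_{55–64} = 1615·13303·18.1 / (2.1322452 × 10^6) = 182.37.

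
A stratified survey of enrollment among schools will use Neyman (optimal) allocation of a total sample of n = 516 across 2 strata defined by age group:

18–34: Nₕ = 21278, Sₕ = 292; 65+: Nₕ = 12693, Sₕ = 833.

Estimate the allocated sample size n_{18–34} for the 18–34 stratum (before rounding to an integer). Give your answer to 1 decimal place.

191.0

Neyman allocation: nₕ = n·NₕSₕ / Σⱼ NⱼSⱼ.
Σ NⱼSⱼ = 21278·292 + 12693·833 = 1.6786445 × 10^7.
n_{18–34} = 516·21278·292 / (1.6786445 × 10^7) = 191.0.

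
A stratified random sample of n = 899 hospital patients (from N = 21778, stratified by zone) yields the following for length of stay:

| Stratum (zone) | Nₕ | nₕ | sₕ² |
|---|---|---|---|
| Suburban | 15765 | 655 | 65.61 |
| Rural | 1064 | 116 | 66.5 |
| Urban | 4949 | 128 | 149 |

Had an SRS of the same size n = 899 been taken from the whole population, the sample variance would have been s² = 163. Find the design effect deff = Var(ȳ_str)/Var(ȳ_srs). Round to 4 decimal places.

Var(ȳ_str) = Σ Wₕ²(1−fₕ)sₕ²/nₕ with Wₕ = Nₕ/21778:
  Suburban: (15765/21778)²·(1−655/15765)·65.61/655 = 0.050309638
  Rural: (1064/21778)²·(1−116/1064)·66.5/116 = 0.0012192075
  Urban: (4949/21778)²·(1−128/4949)·149/128 = 0.058559168
  → Var(ȳ_str) = 0.11008801.
Var(ȳ_srs) = (1 − 899/21778)·163/899 = 0.17382795.
deff = 0.11008801 / 0.17382795 = 0.6333.

0.6333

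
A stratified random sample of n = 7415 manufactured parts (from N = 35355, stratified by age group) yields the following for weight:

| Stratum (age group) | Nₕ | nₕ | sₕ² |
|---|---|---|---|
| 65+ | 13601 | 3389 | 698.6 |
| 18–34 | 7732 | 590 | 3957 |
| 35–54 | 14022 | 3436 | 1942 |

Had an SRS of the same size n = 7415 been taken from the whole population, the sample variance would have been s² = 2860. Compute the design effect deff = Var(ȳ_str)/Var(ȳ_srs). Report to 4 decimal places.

Var(ȳ_str) = Σ Wₕ²(1−fₕ)sₕ²/nₕ with Wₕ = Nₕ/35355:
  65+: (13601/35355)²·(1−3389/13601)·698.6/3389 = 0.022905352
  18–34: (7732/35355)²·(1−590/7732)·3957/590 = 0.29629481
  35–54: (14022/35355)²·(1−3436/14022)·1942/3436 = 0.067117572
  → Var(ȳ_str) = 0.38631773.
Var(ȳ_srs) = (1 − 7415/35355)·2860/7415 = 0.30481086.
deff = 0.38631773 / 0.30481086 = 1.2674.

1.2674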